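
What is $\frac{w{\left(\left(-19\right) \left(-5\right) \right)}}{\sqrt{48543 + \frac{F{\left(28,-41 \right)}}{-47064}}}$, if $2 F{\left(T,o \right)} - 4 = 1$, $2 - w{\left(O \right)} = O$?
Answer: $- \frac{372 \sqrt{26880930100617}}{4569255499} \approx -0.4221$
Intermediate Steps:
$w{\left(O \right)} = 2 - O$
$F{\left(T,o \right)} = \frac{5}{2}$ ($F{\left(T,o \right)} = 2 + \frac{1}{2} \cdot 1 = 2 + \frac{1}{2} = \frac{5}{2}$)
$\frac{w{\left(\left(-19\right) \left(-5\right) \right)}}{\sqrt{48543 + \frac{F{\left(28,-41 \right)}}{-47064}}} = \frac{2 - \left(-19\right) \left(-5\right)}{\sqrt{48543 + \frac{5}{2 \left(-47064\right)}}} = \frac{2 - 95}{\sqrt{48543 + \frac{5}{2} \left(- \frac{1}{47064}\right)}} = \frac{2 - 95}{\sqrt{48543 - \frac{5}{94128}}} = - \frac{93}{\sqrt{\frac{4569255499}{94128}}} = - \frac{93}{\frac{1}{23532} \sqrt{26880930100617}} = - 93 \frac{4 \sqrt{26880930100617}}{4569255499} = - \frac{372 \sqrt{26880930100617}}{4569255499}$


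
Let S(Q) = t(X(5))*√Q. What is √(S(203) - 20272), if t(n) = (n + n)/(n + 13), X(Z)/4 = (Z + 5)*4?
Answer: 4*√(-37920043 + 3460*√203)/173 ≈ 142.29*I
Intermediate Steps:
X(Z) = 80 + 16*Z (X(Z) = 4*((Z + 5)*4) = 4*((5 + Z)*4) = 4*(20 + 4*Z) = 80 + 16*Z)
t(n) = 2*n/(13 + n) (t(n) = (2*n)/(13 + n) = 2*n/(13 + n))
S(Q) = 320*√Q/173 (S(Q) = (2*(80 + 16*5)/(13 + (80 + 16*5)))*√Q = (2*(80 + 80)/(13 + (80 + 80)))*√Q = (2*160/(13 + 160))*√Q = (2*160/173)*√Q = (2*160*(1/173))*√Q = 320*√Q/173)
√(S(203) - 20272) = √(320*√203/173 - 20272) = √(-20272 + 320*√203/173)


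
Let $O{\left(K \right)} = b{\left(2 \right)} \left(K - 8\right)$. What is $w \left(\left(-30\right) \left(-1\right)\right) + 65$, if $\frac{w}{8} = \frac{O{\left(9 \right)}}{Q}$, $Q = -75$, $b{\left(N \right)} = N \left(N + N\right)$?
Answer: $\frac{197}{5} \approx 39.4$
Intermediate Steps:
$b{\left(N \right)} = 2 N^{2}$ ($b{\left(N \right)} = N 2 N = 2 N^{2}$)
$O{\left(K \right)} = -64 + 8 K$ ($O{\left(K \right)} = 2 \cdot 2^{2} \left(K - 8\right) = 2 \cdot 4 \left(-8 + K\right) = 8 \left(-8 + K\right) = -64 + 8 K$)
$w = - \frac{64}{75}$ ($w = 8 \frac{-64 + 8 \cdot 9}{-75} = 8 \left(-64 + 72\right) \left(- \frac{1}{75}\right) = 8 \cdot 8 \left(- \frac{1}{75}\right) = 8 \left(- \frac{8}{75}\right) = - \frac{64}{75} \approx -0.85333$)
$w \left(\left(-30\right) \left(-1\right)\right) + 65 = - \frac{64 \left(\left(-30\right) \left(-1\right)\right)}{75} + 65 = \left(- \frac{64}{75}\right) 30 + 65 = - \frac{128}{5} + 65 = \frac{197}{5}$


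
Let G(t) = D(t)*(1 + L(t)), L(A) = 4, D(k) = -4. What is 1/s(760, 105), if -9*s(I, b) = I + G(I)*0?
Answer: -9/760 ≈ -0.011842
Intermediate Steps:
G(t) = -20 (G(t) = -4*(1 + 4) = -4*5 = -20)
s(I, b) = -I/9 (s(I, b) = -(I - 20*0)/9 = -(I + 0)/9 = -I/9)
1/s(760, 105) = 1/(-⅑*760) = 1/(-760/9) = -9/760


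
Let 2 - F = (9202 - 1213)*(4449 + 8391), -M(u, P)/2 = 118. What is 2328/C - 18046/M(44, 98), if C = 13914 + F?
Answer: 231360578177/3025662898 ≈ 76.466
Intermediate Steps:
M(u, P) = -236 (M(u, P) = -2*118 = -236)
F = -102578758 (F = 2 - (9202 - 1213)*(4449 + 8391) = 2 - 7989*12840 = 2 - 1*102578760 = 2 - 102578760 = -102578758)
C = -102564844 (C = 13914 - 102578758 = -102564844)
2328/C - 18046/M(44, 98) = 2328/(-102564844) - 18046/(-236) = 2328*(-1/102564844) - 18046*(-1/236) = -582/25641211 + 9023/118 = 231360578177/3025662898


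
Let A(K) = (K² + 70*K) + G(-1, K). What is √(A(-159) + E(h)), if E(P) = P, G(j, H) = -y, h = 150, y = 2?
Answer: √14299 ≈ 119.58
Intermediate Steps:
G(j, H) = -2 (G(j, H) = -1*2 = -2)
A(K) = -2 + K² + 70*K (A(K) = (K² + 70*K) - 2 = -2 + K² + 70*K)
√(A(-159) + E(h)) = √((-2 + (-159)² + 70*(-159)) + 150) = √((-2 + 25281 - 11130) + 150) = √(14149 + 150) = √14299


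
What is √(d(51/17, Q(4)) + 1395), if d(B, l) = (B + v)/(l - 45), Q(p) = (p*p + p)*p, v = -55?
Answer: √1707055/35 ≈ 37.330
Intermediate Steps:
Q(p) = p*(p + p²) (Q(p) = (p² + p)*p = (p + p²)*p = p*(p + p²))
d(B, l) = (-55 + B)/(-45 + l) (d(B, l) = (B - 55)/(l - 45) = (-55 + B)/(-45 + l))
√(d(51/17, Q(4)) + 1395) = √((-55 + 51/17)/(-45 + 4²*(1 + 4)) + 1395) = √((-55 + 51*(1/17))/(-45 + 16*5) + 1395) = √((-55 + 3)/(-45 + 80) + 1395) = √(-52/35 + 1395) = √(48773/35) = √1707055/35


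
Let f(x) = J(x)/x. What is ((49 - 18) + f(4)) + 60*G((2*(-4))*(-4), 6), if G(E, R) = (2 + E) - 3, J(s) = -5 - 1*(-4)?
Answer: 7563/4 ≈ 1890.8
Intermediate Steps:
J(s) = -1 (J(s) = -5 + 4 = -1)
G(E, R) = -1 + E
f(x) = -1/x
((49 - 18) + f(4)) + 60*G((2*(-4))*(-4), 6) = ((49 - 18) - 1/4) + 60*(-1 + (2*(-4))*(-4)) = (31 - 1*¼) + 60*(-1 - 8*(-4)) = (31 - ¼) + 60*(-1 + 32) = 123/4 + 60*31 = 123/4 + 1860 = 7563/4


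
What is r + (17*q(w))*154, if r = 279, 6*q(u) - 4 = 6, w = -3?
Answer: 13927/3 ≈ 4642.3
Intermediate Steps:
q(u) = 5/3 (q(u) = 2/3 + (1/6)*6 = 2/3 + 1 = 5/3)
r + (17*q(w))*154 = 279 + (17*(5/3))*154 = 279 + (85/3)*154 = 279 + 13090/3 = 13927/3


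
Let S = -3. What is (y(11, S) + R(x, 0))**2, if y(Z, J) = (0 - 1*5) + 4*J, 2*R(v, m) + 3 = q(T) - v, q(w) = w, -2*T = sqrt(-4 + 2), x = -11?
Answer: (52 + I*sqrt(2))**2/16 ≈ 168.88 + 9.1924*I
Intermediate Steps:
T = -I*sqrt(2)/2 (T = -sqrt(-4 + 2)/2 = -I*sqrt(2)/2 ≈ -0.70711*I)
R(v, m) = -3/2 - v/2 - I*sqrt(2)/4 (R(v, m) = -3/2 + (-I*sqrt(2)/2 - v)/2 = -3/2 + (-v - I*sqrt(2)/2)/2 = -3/2 + (-v/2 - I*sqrt(2)/4) = -3/2 - v/2 - I*sqrt(2)/4)
y(Z, J) = -5 + 4*J (y(Z, J) = (0 - 5) + 4*J = -5 + 4*J)
(y(11, S) + R(x, 0))**2 = ((-5 + 4*(-3)) + (-3/2 - 1/2*(-11) - I*sqrt(2)/4))**2 = ((-5 - 12) + (-3/2 + 11/2 - I*sqrt(2)/4))**2 = (-17 + (4 - I*sqrt(2)/4))**2 = (-13 - I*sqrt(2)/4)**2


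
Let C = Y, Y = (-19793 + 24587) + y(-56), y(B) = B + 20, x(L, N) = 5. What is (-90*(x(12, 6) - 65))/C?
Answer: 900/793 ≈ 1.1349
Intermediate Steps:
y(B) = 20 + B
Y = 4758 (Y = (-19793 + 24587) + (20 - 56) = 4794 - 36 = 4758)
C = 4758
(-90*(x(12, 6) - 65))/C = -90*(5 - 65)/4758 = -90*(-60)*(1/4758) = 5400*(1/4758) = 900/793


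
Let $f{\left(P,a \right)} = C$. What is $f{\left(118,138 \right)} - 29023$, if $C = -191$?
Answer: $-29214$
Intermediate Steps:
$f{\left(P,a \right)} = -191$
$f{\left(118,138 \right)} - 29023 = -191 - 29023 = -29214$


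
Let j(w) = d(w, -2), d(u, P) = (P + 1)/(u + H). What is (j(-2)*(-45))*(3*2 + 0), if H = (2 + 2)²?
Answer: 135/7 ≈ 19.286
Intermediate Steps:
H = 16 (H = 4² = 16)
d(u, P) = (1 + P)/(16 + u) (d(u, P) = (P + 1)/(u + 16) = (1 + P)/(16 + u))
j(w) = -1/(16 + w) (j(w) = (1 - 2)/(16 + w) = -1/(16 + w))
(j(-2)*(-45))*(3*2 + 0) = (-1/(16 - 2)*(-45))*(3*2 + 0) = (-1/14*(-45))*(6 + 0) = (-1*1/14*(-45))*6 = -1/14*(-45)*6 = (45/14)*6 = 135/7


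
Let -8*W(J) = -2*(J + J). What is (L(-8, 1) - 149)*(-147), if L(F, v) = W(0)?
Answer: 21903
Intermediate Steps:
W(J) = J/2 (W(J) = -(-1)*(J + J)/4 = -(-1)*2*J/4 = -(-1)*J/2 = J/2)
L(F, v) = 0 (L(F, v) = (1/2)*0 = 0)
(L(-8, 1) - 149)*(-147) = (0 - 149)*(-147) = -149*(-147) = 21903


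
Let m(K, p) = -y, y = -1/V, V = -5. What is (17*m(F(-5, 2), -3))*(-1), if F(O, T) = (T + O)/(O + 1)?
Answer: 17/5 ≈ 3.4000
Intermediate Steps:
y = 1/5 (y = -1/(-5) = -1*(-1/5) = 1/5 ≈ 0.20000)
F(O, T) = (O + T)/(1 + O)
m(K, p) = -1/5 (m(K, p) = -1*1/5 = -1/5)
(17*m(F(-5, 2), -3))*(-1) = (17*(-1/5))*(-1) = -17/5*(-1) = 17/5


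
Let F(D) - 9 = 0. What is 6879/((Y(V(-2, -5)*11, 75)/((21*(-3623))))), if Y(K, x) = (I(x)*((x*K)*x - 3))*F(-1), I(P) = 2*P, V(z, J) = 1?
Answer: -58152773/9280800 ≈ -6.2659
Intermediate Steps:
F(D) = 9 (F(D) = 9 + 0 = 9)
Y(K, x) = 18*x*(-3 + K*x²) (Y(K, x) = ((2*x)*((x*K)*x - 3))*9 = ((2*x)*((K*x)*x - 3))*9 = ((2*x)*(K*x² - 3))*9 = ((2*x)*(-3 + K*x²))*9 = (2*x*(-3 + K*x²))*9 = 18*x*(-3 + K*x²))
6879/((Y(V(-2, -5)*11, 75)/((21*(-3623))))) = 6879/(((18*75*(-3 + (1*11)*75²))/((21*(-3623))))) = 6879/(((18*75*(-3 + 11*5625))/(-76083))) = 6879/(((18*75*(-3 + 61875))*(-1/76083))) = 6879/(((18*75*61872)*(-1/76083))) = 6879/((83527200*(-1/76083))) = 6879/(-27842400/25361) = 6879*(-25361/27842400) = -58152773/9280800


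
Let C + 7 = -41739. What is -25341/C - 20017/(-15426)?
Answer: 306634987/160993449 ≈ 1.9046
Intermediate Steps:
C = -41746 (C = -7 - 41739 = -41746)
-25341/C - 20017/(-15426) = -25341/(-41746) - 20017/(-15426) = -25341*(-1/41746) - 20017*(-1/15426) = 25341/41746 + 20017/15426 = 306634987/160993449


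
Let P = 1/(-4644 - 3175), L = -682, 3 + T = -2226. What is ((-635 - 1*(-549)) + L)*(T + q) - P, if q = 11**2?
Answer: 12658523137/7819 ≈ 1.6189e+6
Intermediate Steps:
T = -2229 (T = -3 - 2226 = -2229)
P = -1/7819 (P = 1/(-7819) = -1/7819 ≈ -0.00012789)
q = 121
((-635 - 1*(-549)) + L)*(T + q) - P = ((-635 - 1*(-549)) - 682)*(-2229 + 121) - 1*(-1/7819) = ((-635 + 549) - 682)*(-2108) + 1/7819 = (-86 - 682)*(-2108) + 1/7819 = -768*(-2108) + 1/7819 = 1618944 + 1/7819 = 12658523137/7819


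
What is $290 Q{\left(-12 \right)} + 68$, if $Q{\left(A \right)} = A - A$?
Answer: $68$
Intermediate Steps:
$Q{\left(A \right)} = 0$
$290 Q{\left(-12 \right)} + 68 = 290 \cdot 0 + 68 = 0 + 68 = 68$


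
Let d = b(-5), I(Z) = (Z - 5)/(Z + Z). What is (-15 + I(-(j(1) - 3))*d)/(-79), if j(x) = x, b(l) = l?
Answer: 45/316 ≈ 0.14241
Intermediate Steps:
I(Z) = (-5 + Z)/(2*Z) (I(Z) = (-5 + Z)/((2*Z)) = (-5 + Z)*(1/(2*Z)) = (-5 + Z)/(2*Z))
d = -5
(-15 + I(-(j(1) - 3))*d)/(-79) = (-15 + ((-5 - (1 - 3))/(2*((-(1 - 3)))))*(-5))/(-79) = (-15 + ((-5 - 1*(-2))/(2*((-1*(-2)))))*(-5))*(-1/79) = (-15 + ((½)*(-5 + 2)/2)*(-5))*(-1/79) = (-15 + ((½)*(½)*(-3))*(-5))*(-1/79) = (-15 - ¾*(-5))*(-1/79) = (-15 + 15/4)*(-1/79) = -45/4*(-1/79) = 45/316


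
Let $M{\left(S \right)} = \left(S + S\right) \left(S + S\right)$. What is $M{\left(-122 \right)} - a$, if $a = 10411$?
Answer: $49125$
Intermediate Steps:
$M{\left(S \right)} = 4 S^{2}$ ($M{\left(S \right)} = 2 S 2 S = 4 S^{2}$)
$M{\left(-122 \right)} - a = 4 \left(-122\right)^{2} - 10411 = 4 \cdot 14884 - 10411 = 59536 - 10411 = 49125$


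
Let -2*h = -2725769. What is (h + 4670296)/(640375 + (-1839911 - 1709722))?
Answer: -12066361/5818516 ≈ -2.0738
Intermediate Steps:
h = 2725769/2 (h = -1/2*(-2725769) = 2725769/2 ≈ 1.3629e+6)
(h + 4670296)/(640375 + (-1839911 - 1709722)) = (2725769/2 + 4670296)/(640375 + (-1839911 - 1709722)) = 12066361/(2*(640375 - 3549633)) = (12066361/2)/(-2909258) = (12066361/2)*(-1/2909258) = -12066361/5818516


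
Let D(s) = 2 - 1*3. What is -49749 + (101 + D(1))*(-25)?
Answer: -52249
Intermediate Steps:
D(s) = -1 (D(s) = 2 - 3 = -1)
-49749 + (101 + D(1))*(-25) = -49749 + (101 - 1)*(-25) = -49749 + 100*(-25) = -49749 - 2500 = -52249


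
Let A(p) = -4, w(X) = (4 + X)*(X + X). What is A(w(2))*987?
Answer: -3948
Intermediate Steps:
w(X) = 2*X*(4 + X) (w(X) = (4 + X)*(2*X) = 2*X*(4 + X))
A(w(2))*987 = -4*987 = -3948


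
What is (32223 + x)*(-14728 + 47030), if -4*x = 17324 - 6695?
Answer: 1910065713/2 ≈ 9.5503e+8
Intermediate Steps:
x = -10629/4 (x = -(17324 - 6695)/4 = -¼*10629 = -10629/4 ≈ -2657.3)
(32223 + x)*(-14728 + 47030) = (32223 - 10629/4)*(-14728 + 47030) = (118263/4)*32302 = 1910065713/2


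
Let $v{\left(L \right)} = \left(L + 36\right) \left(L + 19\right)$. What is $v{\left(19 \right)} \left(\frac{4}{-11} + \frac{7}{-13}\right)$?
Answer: $- \frac{24510}{13} \approx -1885.4$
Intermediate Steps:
$v{\left(L \right)} = \left(19 + L\right) \left(36 + L\right)$ ($v{\left(L \right)} = \left(36 + L\right) \left(19 + L\right) = \left(19 + L\right) \left(36 + L\right)$)
$v{\left(19 \right)} \left(\frac{4}{-11} + \frac{7}{-13}\right) = \left(684 + 19^{2} + 55 \cdot 19\right) \left(\frac{4}{-11} + \frac{7}{-13}\right) = \left(684 + 361 + 1045\right) \left(4 \left(- \frac{1}{11}\right) + 7 \left(- \frac{1}{13}\right)\right) = 2090 \left(- \frac{4}{11} - \frac{7}{13}\right) = 2090 \left(- \frac{129}{143}\right) = - \frac{24510}{13}$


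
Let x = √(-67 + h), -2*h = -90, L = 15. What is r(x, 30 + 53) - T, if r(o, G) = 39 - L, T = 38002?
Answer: -37978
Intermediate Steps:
h = 45 (h = -½*(-90) = 45)
x = I*√22 (x = √(-67 + 45) = √(-22) = I*√22 ≈ 4.6904*I)
r(o, G) = 24 (r(o, G) = 39 - 1*15 = 39 - 15 = 24)
r(x, 30 + 53) - T = 24 - 1*38002 = 24 - 38002 = -37978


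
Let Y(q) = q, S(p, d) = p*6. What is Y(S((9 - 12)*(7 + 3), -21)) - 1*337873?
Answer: -338053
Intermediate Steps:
S(p, d) = 6*p
Y(S((9 - 12)*(7 + 3), -21)) - 1*337873 = 6*((9 - 12)*(7 + 3)) - 1*337873 = 6*(-3*10) - 337873 = 6*(-30) - 337873 = -180 - 337873 = -338053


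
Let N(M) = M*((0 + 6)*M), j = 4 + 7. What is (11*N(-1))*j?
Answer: 726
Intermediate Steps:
j = 11
N(M) = 6*M² (N(M) = M*(6*M) = 6*M²)
(11*N(-1))*j = (11*(6*(-1)²))*11 = (11*(6*1))*11 = (11*6)*11 = 66*11 = 726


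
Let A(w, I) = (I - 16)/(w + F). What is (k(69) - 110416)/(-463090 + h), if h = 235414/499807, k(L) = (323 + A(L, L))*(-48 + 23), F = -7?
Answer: 3672465380969/14350234069392 ≈ 0.25592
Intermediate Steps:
A(w, I) = (-16 + I)/(-7 + w) (A(w, I) = (I - 16)/(w - 7) = (-16 + I)/(-7 + w))
k(L) = -8075 - 25*(-16 + L)/(-7 + L) (k(L) = (323 + (-16 + L)/(-7 + L))*(-48 + 23) = (323 + (-16 + L)/(-7 + L))*(-25) = -8075 - 25*(-16 + L)/(-7 + L))
h = 235414/499807 (h = 235414*(1/499807) = 235414/499807 ≈ 0.47101)
(k(69) - 110416)/(-463090 + h) = (225*(253 - 36*69)/(-7 + 69) - 110416)/(-463090 + 235414/499807) = (225*(253 - 2484)/62 - 110416)/(-231455388216/499807) = (225*(1/62)*(-2231) - 110416)*(-499807/231455388216) = (-501975/62 - 110416)*(-499807/231455388216) = -7347767/62*(-499807/231455388216) = 3672465380969/14350234069392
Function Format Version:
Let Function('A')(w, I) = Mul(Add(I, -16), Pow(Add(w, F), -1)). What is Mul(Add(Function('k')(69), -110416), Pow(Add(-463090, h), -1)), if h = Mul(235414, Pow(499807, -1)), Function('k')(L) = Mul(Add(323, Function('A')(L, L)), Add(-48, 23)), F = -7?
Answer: Rational(3672465380969, 14350234069392) ≈ 0.25592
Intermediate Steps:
Function('A')(w, I) = Mul(Pow(Add(-7, w), -1), Add(-16, I)) (Function('A')(w, I) = Mul(Add(I, -16), Pow(Add(w, -7), -1)) = Mul(Add(-16, I), Pow(Add(-7, w), -1)) = Mul(Pow(Add(-7, w), -1), Add(-16, I)))
Function('k')(L) = Add(-8075, Mul(-25, Pow(Add(-7, L), -1), Add(-16, L))) (Function('k')(L) = Mul(Add(323, Mul(Pow(Add(-7, L), -1), Add(-16, L))), Add(-48, 23)) = Mul(Add(323, Mul(Pow(Add(-7, L), -1), Add(-16, L))), -25) = Add(-8075, Mul(-25, Pow(Add(-7, L), -1), Add(-16, L))))
h = Rational(235414, 499807) (h = Mul(235414, Rational(1, 499807)) = Rational(235414, 499807) ≈ 0.47101)
Mul(Add(Function('k')(69), -110416), Pow(Add(-463090, h), -1)) = Mul(Add(Mul(225, Pow(Add(-7, 69), -1), Add(253, Mul(-36, 69))), -110416), Pow(Add(-463090, Rational(235414, 499807)), -1)) = Mul(Add(Mul(225, Pow(62, -1), Add(253, -2484)), -110416), Pow(Rational(-231455388216, 499807), -1)) = Mul(Add(Mul(225, Rational(1, 62), -2231), -110416), Rational(-499807, 231455388216)) = Mul(Add(Rational(-501975, 62), -110416), Rational(-499807, 231455388216)) = Mul(Rational(-7347767, 62), Rational(-499807, 231455388216)) = Rational(3672465380969, 14350234069392)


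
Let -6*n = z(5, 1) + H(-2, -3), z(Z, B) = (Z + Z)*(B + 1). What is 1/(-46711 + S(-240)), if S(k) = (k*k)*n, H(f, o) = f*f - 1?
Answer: -1/267511 ≈ -3.7382e-6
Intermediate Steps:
H(f, o) = -1 + f**2 (H(f, o) = f**2 - 1 = -1 + f**2)
z(Z, B) = 2*Z*(1 + B) (z(Z, B) = (2*Z)*(1 + B) = 2*Z*(1 + B))
n = -23/6 (n = -(2*5*(1 + 1) + (-1 + (-2)**2))/6 = -(2*5*2 + (-1 + 4))/6 = -(20 + 3)/6 = -1/6*23 = -23/6 ≈ -3.8333)
S(k) = -23*k**2/6 (S(k) = (k*k)*(-23/6) = k**2*(-23/6) = -23*k**2/6)
1/(-46711 + S(-240)) = 1/(-46711 - 23/6*(-240)**2) = 1/(-46711 - 23/6*57600) = 1/(-46711 - 220800) = 1/(-267511) = -1/267511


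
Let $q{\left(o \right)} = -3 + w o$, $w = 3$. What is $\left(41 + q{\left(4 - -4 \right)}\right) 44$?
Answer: $2728$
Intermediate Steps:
$q{\left(o \right)} = -3 + 3 o$
$\left(41 + q{\left(4 - -4 \right)}\right) 44 = \left(41 - \left(3 - 3 \left(4 - -4\right)\right)\right) 44 = \left(41 - \left(3 - 3 \left(4 + 4\right)\right)\right) 44 = \left(41 + \left(-3 + 3 \cdot 8\right)\right) 44 = \left(41 + \left(-3 + 24\right)\right) 44 = \left(41 + 21\right) 44 = 62 \cdot 44 = 2728$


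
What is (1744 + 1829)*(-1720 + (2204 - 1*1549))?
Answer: -3805245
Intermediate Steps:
(1744 + 1829)*(-1720 + (2204 - 1*1549)) = 3573*(-1720 + (2204 - 1549)) = 3573*(-1720 + 655) = 3573*(-1065) = -3805245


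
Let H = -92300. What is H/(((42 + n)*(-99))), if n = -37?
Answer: 18460/99 ≈ 186.46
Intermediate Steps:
H/(((42 + n)*(-99))) = -92300*(-1/(99*(42 - 37))) = -92300/(5*(-99)) = -92300/(-495) = -92300*(-1/495) = 18460/99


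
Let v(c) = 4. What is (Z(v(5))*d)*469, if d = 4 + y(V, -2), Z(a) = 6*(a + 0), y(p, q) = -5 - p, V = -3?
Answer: 22512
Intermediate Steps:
Z(a) = 6*a
d = 2 (d = 4 + (-5 - 1*(-3)) = 4 + (-5 + 3) = 4 - 2 = 2)
(Z(v(5))*d)*469 = ((6*4)*2)*469 = (24*2)*469 = 48*469 = 22512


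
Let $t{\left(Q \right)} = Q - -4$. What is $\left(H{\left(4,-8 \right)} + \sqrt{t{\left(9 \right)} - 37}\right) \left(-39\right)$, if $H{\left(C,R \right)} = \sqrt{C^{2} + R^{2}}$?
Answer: $- 156 \sqrt{5} - 78 i \sqrt{6} \approx -348.83 - 191.06 i$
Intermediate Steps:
$t{\left(Q \right)} = 4 + Q$ ($t{\left(Q \right)} = Q + 4 = 4 + Q$)
$\left(H{\left(4,-8 \right)} + \sqrt{t{\left(9 \right)} - 37}\right) \left(-39\right) = \left(\sqrt{4^{2} + \left(-8\right)^{2}} + \sqrt{\left(4 + 9\right) - 37}\right) \left(-39\right) = \left(\sqrt{16 + 64} + \sqrt{13 - 37}\right) \left(-39\right) = \left(\sqrt{80} + \sqrt{-24}\right) \left(-39\right) = \left(4 \sqrt{5} + 2 i \sqrt{6}\right) \left(-39\right) = - 156 \sqrt{5} - 78 i \sqrt{6}$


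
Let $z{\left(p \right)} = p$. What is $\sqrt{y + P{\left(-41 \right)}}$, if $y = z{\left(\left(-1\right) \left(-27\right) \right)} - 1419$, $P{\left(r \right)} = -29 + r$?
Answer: $i \sqrt{1462} \approx 38.236 i$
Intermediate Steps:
$y = -1392$ ($y = \left(-1\right) \left(-27\right) - 1419 = 27 - 1419 = -1392$)
$\sqrt{y + P{\left(-41 \right)}} = \sqrt{-1392 - 70} = \sqrt{-1462} = i \sqrt{1462}$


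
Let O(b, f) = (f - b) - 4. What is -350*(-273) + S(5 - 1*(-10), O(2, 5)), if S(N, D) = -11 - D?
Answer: 95540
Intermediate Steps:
O(b, f) = -4 + f - b
-350*(-273) + S(5 - 1*(-10), O(2, 5)) = -350*(-273) + (-11 - (-4 + 5 - 1*2)) = 95550 + (-11 - (-4 + 5 - 2)) = 95550 + (-11 - 1*(-1)) = 95550 + (-11 + 1) = 95550 - 10 = 95540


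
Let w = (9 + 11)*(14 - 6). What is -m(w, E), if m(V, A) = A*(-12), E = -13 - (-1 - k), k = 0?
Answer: -144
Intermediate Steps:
E = -12 (E = -13 - (-1 - 1*0) = -13 - (-1 + 0) = -13 - 1*(-1) = -13 + 1 = -12)
w = 160 (w = 20*8 = 160)
m(V, A) = -12*A
-m(w, E) = -(-12)*(-12) = -1*144 = -144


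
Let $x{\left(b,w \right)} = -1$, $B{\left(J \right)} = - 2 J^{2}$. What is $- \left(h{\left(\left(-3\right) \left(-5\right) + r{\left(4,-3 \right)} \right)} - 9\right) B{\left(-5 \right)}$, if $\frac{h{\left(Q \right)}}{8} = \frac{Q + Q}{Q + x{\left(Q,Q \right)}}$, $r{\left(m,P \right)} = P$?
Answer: $\frac{4650}{11} \approx 422.73$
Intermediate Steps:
$h{\left(Q \right)} = \frac{16 Q}{-1 + Q}$ ($h{\left(Q \right)} = 8 \frac{Q + Q}{Q - 1} = 8 \frac{2 Q}{-1 + Q} = \frac{16 Q}{-1 + Q}$)
$- \left(h{\left(\left(-3\right) \left(-5\right) + r{\left(4,-3 \right)} \right)} - 9\right) B{\left(-5 \right)} = - \left(\frac{16 \left(\left(-3\right) \left(-5\right) - 3\right)}{-1 - -12} - 9\right) \left(- 2 \left(-5\right)^{2}\right) = - \left(\frac{16 \left(15 - 3\right)}{-1 + \left(15 - 3\right)} - 9\right) \left(\left(-2\right) 25\right) = - \left(16 \cdot 12 \frac{1}{-1 + 12} - 9\right) \left(-50\right) = - \left(16 \cdot 12 \cdot \frac{1}{11} - 9\right) \left(-50\right) = - \left(\frac{192}{11} - 9\right) \left(-50\right) = - \frac{93 \left(-50\right)}{11} = \left(-1\right) \left(- \frac{4650}{11}\right) = \frac{4650}{11}$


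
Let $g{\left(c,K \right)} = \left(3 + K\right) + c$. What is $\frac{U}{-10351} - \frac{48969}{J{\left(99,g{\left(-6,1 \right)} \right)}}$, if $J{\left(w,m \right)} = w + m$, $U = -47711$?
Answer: $- \frac{502250152}{1004047} \approx -500.23$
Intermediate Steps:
$g{\left(c,K \right)} = 3 + K + c$
$J{\left(w,m \right)} = m + w$
$\frac{U}{-10351} - \frac{48969}{J{\left(99,g{\left(-6,1 \right)} \right)}} = - \frac{47711}{-10351} - \frac{48969}{\left(3 + 1 - 6\right) + 99} = \left(-47711\right) \left(- \frac{1}{10351}\right) - \frac{48969}{-2 + 99} = \frac{47711}{10351} - \frac{48969}{97} = - \frac{502250152}{1004047}$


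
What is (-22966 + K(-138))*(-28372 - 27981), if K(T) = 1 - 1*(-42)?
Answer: 1291779819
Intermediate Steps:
K(T) = 43 (K(T) = 1 + 42 = 43)
(-22966 + K(-138))*(-28372 - 27981) = (-22966 + 43)*(-28372 - 27981) = -22923*(-56353) = 1291779819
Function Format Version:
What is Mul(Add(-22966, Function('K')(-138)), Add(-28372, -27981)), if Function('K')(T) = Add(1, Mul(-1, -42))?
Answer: 1291779819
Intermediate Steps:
Function('K')(T) = 43 (Function('K')(T) = Add(1, 42) = 43)
Mul(Add(-22966, Function('K')(-138)), Add(-28372, -27981)) = Mul(Add(-22966, 43), Add(-28372, -27981)) = Mul(-22923, -56353) = 1291779819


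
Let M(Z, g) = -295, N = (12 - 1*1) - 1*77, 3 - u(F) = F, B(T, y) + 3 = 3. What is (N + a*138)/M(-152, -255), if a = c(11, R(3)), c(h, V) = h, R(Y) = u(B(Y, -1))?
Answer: -1452/295 ≈ -4.9220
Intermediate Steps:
B(T, y) = 0 (B(T, y) = -3 + 3 = 0)
u(F) = 3 - F
N = -66 (N = (12 - 1) - 77 = 11 - 77 = -66)
R(Y) = 3 (R(Y) = 3 - 1*0 = 3 + 0 = 3)
a = 11
(N + a*138)/M(-152, -255) = (-66 + 11*138)/(-295) = (-66 + 1518)*(-1/295) = 1452*(-1/295) = -1452/295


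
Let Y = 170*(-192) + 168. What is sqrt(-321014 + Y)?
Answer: 7*I*sqrt(7214) ≈ 594.55*I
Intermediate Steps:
Y = -32472 (Y = -32640 + 168 = -32472)
sqrt(-321014 + Y) = sqrt(-321014 - 32472) = sqrt(-353486) = 7*I*sqrt(7214)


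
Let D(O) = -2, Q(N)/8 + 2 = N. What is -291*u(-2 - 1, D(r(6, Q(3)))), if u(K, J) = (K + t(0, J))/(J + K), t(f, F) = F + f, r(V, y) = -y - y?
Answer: -291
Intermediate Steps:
Q(N) = -16 + 8*N
r(V, y) = -2*y
u(K, J) = 1 (u(K, J) = (K + (J + 0))/(J + K) = (K + J)/(J + K) = (J + K)/(J + K) = 1)
-291*u(-2 - 1, D(r(6, Q(3)))) = -291*1 = -291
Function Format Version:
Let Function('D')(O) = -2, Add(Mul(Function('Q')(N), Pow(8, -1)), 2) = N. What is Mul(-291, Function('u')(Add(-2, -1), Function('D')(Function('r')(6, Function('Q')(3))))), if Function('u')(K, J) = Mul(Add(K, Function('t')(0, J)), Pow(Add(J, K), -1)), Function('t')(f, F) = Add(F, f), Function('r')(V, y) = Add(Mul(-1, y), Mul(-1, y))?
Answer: -291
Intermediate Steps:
Function('Q')(N) = Add(-16, Mul(8, N))
Function('r')(V, y) = Mul(-2, y)
Function('u')(K, J) = 1 (Function('u')(K, J) = Mul(Add(K, Add(J, 0)), Pow(Add(J, K), -1)) = Mul(Add(K, J), Pow(Add(J, K), -1)) = Mul(Add(J, K), Pow(Add(J, K), -1)) = 1)
Mul(-291, Function('u')(Add(-2, -1), Function('D')(Function('r')(6, Function('Q')(3))))) = Mul(-291, 1) = -291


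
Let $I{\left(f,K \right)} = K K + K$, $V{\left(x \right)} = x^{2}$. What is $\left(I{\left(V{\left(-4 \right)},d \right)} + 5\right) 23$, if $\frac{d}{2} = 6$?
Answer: $3703$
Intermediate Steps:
$d = 12$ ($d = 2 \cdot 6 = 12$)
$I{\left(f,K \right)} = K + K^{2}$ ($I{\left(f,K \right)} = K^{2} + K = K + K^{2}$)
$\left(I{\left(V{\left(-4 \right)},d \right)} + 5\right) 23 = \left(12 \left(1 + 12\right) + 5\right) 23 = \left(12 \cdot 13 + 5\right) 23 = \left(156 + 5\right) 23 = 161 \cdot 23 = 3703$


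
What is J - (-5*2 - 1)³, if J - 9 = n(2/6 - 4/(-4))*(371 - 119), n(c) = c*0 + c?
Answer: 1676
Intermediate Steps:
n(c) = c (n(c) = 0 + c = c)
J = 345 (J = 9 + (2/6 - 4/(-4))*(371 - 119) = 9 + (2*(⅙) - 4*(-¼))*252 = 9 + (⅓ + 1)*252 = 9 + (4/3)*252 = 9 + 336 = 345)
J - (-5*2 - 1)³ = 345 - (-5*2 - 1)³ = 345 - (-10 - 1)³ = 345 - 1*(-11)³ = 345 - 1*(-1331) = 345 + 1331 = 1676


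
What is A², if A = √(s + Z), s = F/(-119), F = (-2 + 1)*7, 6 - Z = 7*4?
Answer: -373/17 ≈ -21.941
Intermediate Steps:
Z = -22 (Z = 6 - 7*4 = 6 - 1*28 = 6 - 28 = -22)
F = -7 (F = -1*7 = -7)
s = 1/17 (s = -7/(-119) = -7*(-1/119) = 1/17 ≈ 0.058824)
A = I*√6341/17 (A = √(1/17 - 22) = √(-373/17) = I*√6341/17 ≈ 4.6841*I)
A² = (I*√6341/17)² = -373/17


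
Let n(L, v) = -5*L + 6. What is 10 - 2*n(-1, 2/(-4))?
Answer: -12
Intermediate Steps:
n(L, v) = 6 - 5*L
10 - 2*n(-1, 2/(-4)) = 10 - 2*(6 - 5*(-1)) = 10 - 2*(6 + 5) = 10 - 2*11 = 10 - 22 = -12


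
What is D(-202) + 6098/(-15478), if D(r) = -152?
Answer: -1179377/7739 ≈ -152.39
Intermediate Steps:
D(-202) + 6098/(-15478) = -152 + 6098/(-15478) = -152 + 6098*(-1/15478) = -152 - 3049/7739 = -1179377/7739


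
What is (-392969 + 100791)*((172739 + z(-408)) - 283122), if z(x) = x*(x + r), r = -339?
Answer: -56797357954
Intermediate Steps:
z(x) = x*(-339 + x) (z(x) = x*(x - 339) = x*(-339 + x))
(-392969 + 100791)*((172739 + z(-408)) - 283122) = (-392969 + 100791)*((172739 - 408*(-339 - 408)) - 283122) = -292178*((172739 - 408*(-747)) - 283122) = -292178*((172739 + 304776) - 283122) = -292178*(477515 - 283122) = -292178*194393 = -56797357954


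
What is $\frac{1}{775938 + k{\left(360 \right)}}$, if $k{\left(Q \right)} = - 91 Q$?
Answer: $\frac{1}{743178} \approx 1.3456 \cdot 10^{-6}$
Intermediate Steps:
$\frac{1}{775938 + k{\left(360 \right)}} = \frac{1}{775938 - 32760} = \frac{1}{743178}$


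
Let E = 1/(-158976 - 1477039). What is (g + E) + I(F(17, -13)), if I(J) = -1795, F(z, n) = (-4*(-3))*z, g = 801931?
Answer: 1309034498039/1636015 ≈ 8.0014e+5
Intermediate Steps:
E = -1/1636015 (E = 1/(-1636015) = -1/1636015 ≈ -6.1124e-7)
F(z, n) = 12*z
(g + E) + I(F(17, -13)) = (801931 - 1/1636015) - 1795 = 1311971144964/1636015 - 1795 = 1309034498039/1636015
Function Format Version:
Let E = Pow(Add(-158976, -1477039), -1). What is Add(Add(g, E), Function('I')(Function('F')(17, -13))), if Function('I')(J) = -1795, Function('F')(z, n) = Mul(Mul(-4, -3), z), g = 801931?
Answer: Rational(1309034498039, 1636015) ≈ 8.0014e+5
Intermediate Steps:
E = Rational(-1, 1636015) (E = Pow(-1636015, -1) = Rational(-1, 1636015) ≈ -6.1124e-7)
Function('F')(z, n) = Mul(12, z)
Add(Add(g, E), Function('I')(Function('F')(17, -13))) = Add(Add(801931, Rational(-1, 1636015)), -1795) = Add(Rational(1311971144964, 1636015), -1795) = Rational(1309034498039, 1636015)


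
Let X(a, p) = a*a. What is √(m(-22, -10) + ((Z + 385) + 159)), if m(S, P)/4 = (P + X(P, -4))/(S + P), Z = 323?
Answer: √3423/2 ≈ 29.253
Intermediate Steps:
X(a, p) = a²
m(S, P) = 4*(P + P²)/(P + S) (m(S, P) = 4*((P + P²)/(S + P)) = 4*((P + P²)/(P + S)) = 4*(P + P²)/(P + S))
√(m(-22, -10) + ((Z + 385) + 159)) = √(4*(-10)*(1 - 10)/(-10 - 22) + ((323 + 385) + 159)) = √(4*(-10)*(-9)/(-32) + (708 + 159)) = √(4*(-10)*(-1/32)*(-9) + 867) = √(-45/4 + 867) = √(3423/4) = √3423/2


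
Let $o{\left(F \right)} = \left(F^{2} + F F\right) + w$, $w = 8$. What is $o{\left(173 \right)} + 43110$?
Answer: $102976$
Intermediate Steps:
$o{\left(F \right)} = 8 + 2 F^{2}$ ($o{\left(F \right)} = \left(F^{2} + F F\right) + 8 = \left(F^{2} + F^{2}\right) + 8 = 2 F^{2} + 8 = 8 + 2 F^{2}$)
$o{\left(173 \right)} + 43110 = \left(8 + 2 \cdot 173^{2}\right) + 43110 = \left(8 + 2 \cdot 29929\right) + 43110 = \left(8 + 59858\right) + 43110 = 59866 + 43110 = 102976$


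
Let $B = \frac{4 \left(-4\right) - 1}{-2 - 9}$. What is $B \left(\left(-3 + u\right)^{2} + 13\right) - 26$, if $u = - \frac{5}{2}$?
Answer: $\frac{1797}{44} \approx 40.841$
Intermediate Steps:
$u = - \frac{5}{2}$ ($u = \left(-5\right) \frac{1}{2} = - \frac{5}{2} \approx -2.5$)
$B = \frac{17}{11}$ ($B = \frac{-16 - 1}{-11} = \left(-17\right) \left(- \frac{1}{11}\right) = \frac{17}{11} \approx 1.5455$)
$B \left(\left(-3 + u\right)^{2} + 13\right) - 26 = \frac{17 \left(\left(-3 - \frac{5}{2}\right)^{2} + 13\right)}{11} - 26 = \frac{17 \left(\left(- \frac{11}{2}\right)^{2} + 13\right)}{11} - 26 = \frac{17 \left(\frac{121}{4} + 13\right)}{11} - 26 = \frac{17}{11} \cdot \frac{173}{4} - 26 = \frac{2941}{44} - 26 = \frac{1797}{44}$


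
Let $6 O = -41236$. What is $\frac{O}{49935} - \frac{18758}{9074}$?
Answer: $- \frac{1498564961}{679665285} \approx -2.2049$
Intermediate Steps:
$O = - \frac{20618}{3}$ ($O = \frac{1}{6} \left(-41236\right) = - \frac{20618}{3} \approx -6872.7$)
$\frac{O}{49935} - \frac{18758}{9074} = - \frac{20618}{3 \cdot 49935} - \frac{18758}{9074} = \left(- \frac{20618}{3}\right) \frac{1}{49935} - \frac{9379}{4537} = - \frac{20618}{149805} - \frac{9379}{4537} = - \frac{1498564961}{679665285}$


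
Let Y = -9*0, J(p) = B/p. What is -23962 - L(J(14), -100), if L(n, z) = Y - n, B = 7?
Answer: -47923/2 ≈ -23962.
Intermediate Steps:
J(p) = 7/p
Y = 0
L(n, z) = -n (L(n, z) = 0 - n = -n)
-23962 - L(J(14), -100) = -23962 - (-1)*7/14 = -23962 - (-1)*7*(1/14) = -23962 - (-1)/2 = -23962 - 1*(-½) = -23962 + ½ = -47923/2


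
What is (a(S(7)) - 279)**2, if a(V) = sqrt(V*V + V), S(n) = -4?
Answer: 77853 - 1116*sqrt(3) ≈ 75920.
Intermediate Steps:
a(V) = sqrt(V + V**2) (a(V) = sqrt(V**2 + V) = sqrt(V + V**2))
(a(S(7)) - 279)**2 = (sqrt(-4*(1 - 4)) - 279)**2 = (sqrt(-4*(-3)) - 279)**2 = (sqrt(12) - 279)**2 = (2*sqrt(3) - 279)**2 = (-279 + 2*sqrt(3))**2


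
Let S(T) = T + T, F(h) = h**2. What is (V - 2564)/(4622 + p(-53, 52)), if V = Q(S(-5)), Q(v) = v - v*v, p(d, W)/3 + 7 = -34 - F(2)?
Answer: -382/641 ≈ -0.59594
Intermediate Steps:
p(d, W) = -135 (p(d, W) = -21 + 3*(-34 - 1*2**2) = -21 + 3*(-34 - 1*4) = -21 + 3*(-34 - 4) = -21 + 3*(-38) = -21 - 114 = -135)
S(T) = 2*T
Q(v) = v - v**2
V = -110 (V = (2*(-5))*(1 - 2*(-5)) = -10*(1 - 1*(-10)) = -10*(1 + 10) = -10*11 = -110)
(V - 2564)/(4622 + p(-53, 52)) = (-110 - 2564)/(4622 - 135) = -2674/4487 = -2674*1/4487 = -382/641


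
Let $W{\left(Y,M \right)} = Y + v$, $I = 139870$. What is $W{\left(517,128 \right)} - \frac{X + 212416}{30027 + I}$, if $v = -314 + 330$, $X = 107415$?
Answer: $\frac{90235270}{169897} \approx 531.12$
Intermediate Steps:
$v = 16$
$W{\left(Y,M \right)} = 16 + Y$ ($W{\left(Y,M \right)} = Y + 16 = 16 + Y$)
$W{\left(517,128 \right)} - \frac{X + 212416}{30027 + I} = \left(16 + 517\right) - \frac{107415 + 212416}{30027 + 139870} = 533 - \frac{319831}{169897} = \frac{90235270}{169897}$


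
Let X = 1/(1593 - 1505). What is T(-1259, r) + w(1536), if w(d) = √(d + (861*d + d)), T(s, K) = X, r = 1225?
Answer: 1/88 + 16*√5178 ≈ 1151.3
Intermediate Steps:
X = 1/88 ≈ 0.011364
T(s, K) = 1/88
w(d) = √863*√d (w(d) = √(d + 862*d) = √(863*d) = √863*√d)
T(-1259, r) + w(1536) = 1/88 + √863*√1536 = 1/88 + √863*(16*√6) = 1/88 + 16*√5178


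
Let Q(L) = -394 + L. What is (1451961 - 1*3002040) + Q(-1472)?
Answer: -1551945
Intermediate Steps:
(1451961 - 1*3002040) + Q(-1472) = (1451961 - 1*3002040) + (-394 - 1472) = (1451961 - 3002040) - 1866 = -1550079 - 1866 = -1551945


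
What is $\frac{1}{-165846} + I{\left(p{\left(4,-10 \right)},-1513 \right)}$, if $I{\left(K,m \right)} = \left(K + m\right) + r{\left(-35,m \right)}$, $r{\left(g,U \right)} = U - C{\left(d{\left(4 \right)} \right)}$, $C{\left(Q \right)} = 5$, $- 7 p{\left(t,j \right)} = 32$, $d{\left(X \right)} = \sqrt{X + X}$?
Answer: $- \frac{3524061661}{1160922} \approx -3035.6$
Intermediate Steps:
$d{\left(X \right)} = \sqrt{2} \sqrt{X}$ ($d{\left(X \right)} = \sqrt{2 X} = \sqrt{2} \sqrt{X}$)
$p{\left(t,j \right)} = - \frac{32}{7}$ ($p{\left(t,j \right)} = \left(- \frac{1}{7}\right) 32 = - \frac{32}{7}$)
$r{\left(g,U \right)} = -5 + U$ ($r{\left(g,U \right)} = U - 5 = -5 + U$)
$I{\left(K,m \right)} = -5 + K + 2 m$ ($I{\left(K,m \right)} = \left(K + m\right) + \left(-5 + m\right) = -5 + K + 2 m$)
$\frac{1}{-165846} + I{\left(p{\left(4,-10 \right)},-1513 \right)} = \frac{1}{-165846} - \frac{21249}{7} = - \frac{1}{165846} - \frac{21249}{7} = - \frac{3524061661}{1160922}$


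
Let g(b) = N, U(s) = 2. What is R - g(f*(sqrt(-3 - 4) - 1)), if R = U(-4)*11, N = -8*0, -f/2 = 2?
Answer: 22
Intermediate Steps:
f = -4 (f = -2*2 = -4)
N = 0
g(b) = 0
R = 22 (R = 2*11 = 22)
R - g(f*(sqrt(-3 - 4) - 1)) = 22 - 1*0 = 22 + 0 = 22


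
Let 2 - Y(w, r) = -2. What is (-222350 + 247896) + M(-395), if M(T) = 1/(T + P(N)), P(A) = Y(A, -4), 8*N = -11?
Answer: 9988485/391 ≈ 25546.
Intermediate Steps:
N = -11/8 (N = (⅛)*(-11) = -11/8 ≈ -1.3750)
Y(w, r) = 4 (Y(w, r) = 2 - 1*(-2) = 2 + 2 = 4)
P(A) = 4
M(T) = 1/(4 + T) (M(T) = 1/(T + 4) = 1/(4 + T))
(-222350 + 247896) + M(-395) = (-222350 + 247896) + 1/(4 - 395) = 25546 + 1/(-391) = 25546 - 1/391 = 9988485/391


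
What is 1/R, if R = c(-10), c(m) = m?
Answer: -⅒ ≈ -0.10000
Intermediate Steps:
R = -10
1/R = 1/(-10) = -⅒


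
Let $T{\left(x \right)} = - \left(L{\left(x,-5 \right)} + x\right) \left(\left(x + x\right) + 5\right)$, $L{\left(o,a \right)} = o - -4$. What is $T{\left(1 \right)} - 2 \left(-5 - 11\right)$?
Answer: $-10$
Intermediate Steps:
$L{\left(o,a \right)} = 4 + o$ ($L{\left(o,a \right)} = o + 4 = 4 + o$)
$T{\left(x \right)} = - \left(4 + 2 x\right) \left(5 + 2 x\right)$ ($T{\left(x \right)} = - \left(\left(4 + x\right) + x\right) \left(\left(x + x\right) + 5\right) = - \left(4 + 2 x\right) \left(2 x + 5\right) = - \left(4 + 2 x\right) \left(5 + 2 x\right)$)
$T{\left(1 \right)} - 2 \left(-5 - 11\right) = \left(-20 - 18 - 4 \cdot 1^{2}\right) - 2 \left(-5 - 11\right) = \left(-20 - 18 - 4\right) - 2 \left(-16\right) = \left(-20 - 18 - 4\right) - -32 = -42 + 32 = -10$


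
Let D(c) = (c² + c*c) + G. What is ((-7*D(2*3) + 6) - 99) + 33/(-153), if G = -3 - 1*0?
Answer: -29387/51 ≈ -576.22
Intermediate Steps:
G = -3 (G = -3 + 0 = -3)
D(c) = -3 + 2*c² (D(c) = (c² + c*c) - 3 = (c² + c²) - 3 = 2*c² - 3 = -3 + 2*c²)
((-7*D(2*3) + 6) - 99) + 33/(-153) = ((-7*(-3 + 2*(2*3)²) + 6) - 99) + 33/(-153) = ((-7*(-3 + 2*6²) + 6) - 99) - 1/153*33 = ((-7*(-3 + 2*36) + 6) - 99) - 11/51 = ((-7*(-3 + 72) + 6) - 99) - 11/51 = ((-7*69 + 6) - 99) - 11/51 = ((-483 + 6) - 99) - 11/51 = (-477 - 99) - 11/51 = -576 - 11/51 = -29387/51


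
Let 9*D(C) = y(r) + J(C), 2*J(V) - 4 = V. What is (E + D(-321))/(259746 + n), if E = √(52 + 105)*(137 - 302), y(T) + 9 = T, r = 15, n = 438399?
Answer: -1/41202 - 11*√157/46543 ≈ -0.0029856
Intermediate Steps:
J(V) = 2 + V/2
y(T) = -9 + T
E = -165*√157 (E = √157*(-165) = -165*√157 ≈ -2067.4)
D(C) = 8/9 + C/18 (D(C) = ((-9 + 15) + (2 + C/2))/9 = (6 + (2 + C/2))/9 = (8 + C/2)/9 = 8/9 + C/18)
(E + D(-321))/(259746 + n) = (-165*√157 + (8/9 + (1/18)*(-321)))/(259746 + 438399) = (-165*√157 + (8/9 - 107/6))/698145 = (-165*√157 - 305/18)*(1/698145) = (-305/18 - 165*√157)*(1/698145) = -1/41202 - 11*√157/46543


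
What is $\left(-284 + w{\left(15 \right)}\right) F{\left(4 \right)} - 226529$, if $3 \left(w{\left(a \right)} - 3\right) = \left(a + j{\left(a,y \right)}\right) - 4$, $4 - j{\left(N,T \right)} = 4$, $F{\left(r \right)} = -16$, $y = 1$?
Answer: $- \frac{666275}{3} \approx -2.2209 \cdot 10^{5}$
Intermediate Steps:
$j{\left(N,T \right)} = 0$ ($j{\left(N,T \right)} = 4 - 4 = 0$)
$w{\left(a \right)} = \frac{5}{3} + \frac{a}{3}$ ($w{\left(a \right)} = 3 + \frac{\left(a + 0\right) - 4}{3} = 3 + \frac{a - 4}{3} = 3 + \frac{-4 + a}{3} = 3 + \left(- \frac{4}{3} + \frac{a}{3}\right) = \frac{5}{3} + \frac{a}{3}$)
$\left(-284 + w{\left(15 \right)}\right) F{\left(4 \right)} - 226529 = \left(-284 + \left(\frac{5}{3} + \frac{1}{3} \cdot 15\right)\right) \left(-16\right) - 226529 = \left(-284 + \left(\frac{5}{3} + 5\right)\right) \left(-16\right) - 226529 = \left(-284 + \frac{20}{3}\right) \left(-16\right) - 226529 = \left(- \frac{832}{3}\right) \left(-16\right) - 226529 = \frac{13312}{3} - 226529 = - \frac{666275}{3}$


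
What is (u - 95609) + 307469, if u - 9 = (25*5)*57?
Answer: 218994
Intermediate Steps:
u = 7134 (u = 9 + (25*5)*57 = 9 + 125*57 = 9 + 7125 = 7134)
(u - 95609) + 307469 = (7134 - 95609) + 307469 = -88475 + 307469 = 218994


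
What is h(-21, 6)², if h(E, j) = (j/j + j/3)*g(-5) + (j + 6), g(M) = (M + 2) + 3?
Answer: 144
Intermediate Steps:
g(M) = 5 + M (g(M) = (2 + M) + 3 = 5 + M)
h(E, j) = 6 + j (h(E, j) = (j/j + j/3)*(5 - 5) + (j + 6) = (1 + j*(⅓))*0 + (6 + j) = (1 + j/3)*0 + (6 + j) = 0 + (6 + j) = 6 + j)
h(-21, 6)² = (6 + 6)² = 12² = 144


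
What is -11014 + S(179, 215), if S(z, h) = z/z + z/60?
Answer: -660601/60 ≈ -11010.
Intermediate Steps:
S(z, h) = 1 + z/60 (S(z, h) = 1 + z*(1/60) = 1 + z/60)
-11014 + S(179, 215) = -11014 + (1 + (1/60)*179) = -11014 + (1 + 179/60) = -11014 + 239/60 = -660601/60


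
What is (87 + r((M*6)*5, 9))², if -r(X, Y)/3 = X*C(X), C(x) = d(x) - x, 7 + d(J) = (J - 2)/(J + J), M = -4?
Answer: 1676902500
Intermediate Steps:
d(J) = -7 + (-2 + J)/(2*J) (d(J) = -7 + (J - 2)/(J + J) = -7 + (-2 + J)/((2*J)) = -7 + (-2 + J)*(1/(2*J)) = -7 + (-2 + J)/(2*J))
C(x) = -13/2 - x - 1/x (C(x) = (-13/2 - 1/x) - x = -13/2 - x - 1/x)
r(X, Y) = -3*X*(-13/2 - X - 1/X)
(87 + r((M*6)*5, 9))² = (87 + (3 + 3*(-4*6*5)*(13 + 2*(-4*6*5))/2))² = (87 + (3 + 3*(-24*5)*(13 + 2*(-24*5))/2))² = (87 + (3 + (3/2)*(-120)*(13 + 2*(-120))))² = (87 + (3 + (3/2)*(-120)*(13 - 240)))² = (87 + (3 + (3/2)*(-120)*(-227)))² = (87 + (3 + 40860))² = (87 + 40863)² = 40950² = 1676902500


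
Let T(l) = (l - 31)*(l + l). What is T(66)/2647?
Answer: 4620/2647 ≈ 1.7454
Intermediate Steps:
T(l) = 2*l*(-31 + l) (T(l) = (-31 + l)*(2*l) = 2*l*(-31 + l))
T(66)/2647 = (2*66*(-31 + 66))/2647 = (2*66*35)*(1/2647) = 4620*(1/2647) = 4620/2647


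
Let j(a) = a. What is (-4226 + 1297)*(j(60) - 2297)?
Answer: 6552173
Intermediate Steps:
(-4226 + 1297)*(j(60) - 2297) = (-4226 + 1297)*(60 - 2297) = -2929*(-2237) = 6552173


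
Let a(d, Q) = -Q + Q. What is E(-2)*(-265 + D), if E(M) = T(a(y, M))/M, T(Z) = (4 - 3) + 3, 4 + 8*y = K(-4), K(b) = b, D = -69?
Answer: 668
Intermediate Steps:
y = -1 (y = -1/2 + (1/8)*(-4) = -1/2 - 1/2 = -1)
a(d, Q) = 0
T(Z) = 4 (T(Z) = 1 + 3 = 4)
E(M) = 4/M
E(-2)*(-265 + D) = (4/(-2))*(-265 - 69) = (4*(-1/2))*(-334) = -2*(-334) = 668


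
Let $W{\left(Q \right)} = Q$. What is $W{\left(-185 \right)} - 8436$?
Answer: $-8621$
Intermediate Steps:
$W{\left(-185 \right)} - 8436 = -185 - 8436 = -8621$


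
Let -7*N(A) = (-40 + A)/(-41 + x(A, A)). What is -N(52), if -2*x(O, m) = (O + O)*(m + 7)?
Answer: -12/21763 ≈ -0.00055139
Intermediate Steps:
x(O, m) = -O*(7 + m) (x(O, m) = -(O + O)*(m + 7)/2 = -2*O*(7 + m)/2 = -O*(7 + m))
N(A) = -(-40 + A)/(7*(-41 - A*(7 + A)))
-N(52) = -(-40 + 52)/(7*(41 + 52*(7 + 52))) = -12/(7*(41 + 52*59)) = -12/(7*(41 + 3068)) = -12/(7*3109) = -1*12/21763 = -12/21763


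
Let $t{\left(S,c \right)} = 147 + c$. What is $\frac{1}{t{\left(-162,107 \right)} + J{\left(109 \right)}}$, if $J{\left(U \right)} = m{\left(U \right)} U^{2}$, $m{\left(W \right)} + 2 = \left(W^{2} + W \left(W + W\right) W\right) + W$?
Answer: $\frac{1}{30914908780} \approx 3.2347 \cdot 10^{-11}$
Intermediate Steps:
$m{\left(W \right)} = -2 + W + W^{2} + 2 W^{3}$ ($m{\left(W \right)} = -2 + \left(\left(W^{2} + W \left(W + W\right) W\right) + W\right) = -2 + \left(\left(W^{2} + W 2 W W\right) + W\right) = -2 + \left(\left(W^{2} + 2 W^{2} W\right) + W\right) = -2 + \left(\left(W^{2} + 2 W^{3}\right) + W\right) = -2 + \left(W + W^{2} + 2 W^{3}\right) = -2 + W + W^{2} + 2 W^{3}$)
$J{\left(U \right)} = U^{2} \left(-2 + U + U^{2} + 2 U^{3}\right)$ ($J{\left(U \right)} = \left(-2 + U + U^{2} + 2 U^{3}\right) U^{2} = U^{2} \left(-2 + U + U^{2} + 2 U^{3}\right)$)
$\frac{1}{t{\left(-162,107 \right)} + J{\left(109 \right)}} = \frac{1}{\left(147 + 107\right) + 109^{2} \left(-2 + 109 + 109^{2} + 2 \cdot 109^{3}\right)} = \frac{1}{254 + 11881 \left(-2 + 109 + 11881 + 2 \cdot 1295029\right)} = \frac{1}{254 + 11881 \left(-2 + 109 + 11881 + 2590058\right)} = \frac{1}{254 + 11881 \cdot 2602046} = \frac{1}{254 + 30914908526} = \frac{1}{30914908780}$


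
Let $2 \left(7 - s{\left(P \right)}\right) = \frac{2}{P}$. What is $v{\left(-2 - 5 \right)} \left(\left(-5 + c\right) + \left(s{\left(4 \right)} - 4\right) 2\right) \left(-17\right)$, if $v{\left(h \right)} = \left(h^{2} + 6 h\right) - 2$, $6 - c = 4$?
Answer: $- \frac{425}{2} \approx -212.5$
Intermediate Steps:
$c = 2$ ($c = 6 - 4 = 2$)
$s{\left(P \right)} = 7 - \frac{1}{P}$ ($s{\left(P \right)} = 7 - \frac{2 \frac{1}{P}}{2} = 7 - \frac{1}{P}$)
$v{\left(h \right)} = -2 + h^{2} + 6 h$
$v{\left(-2 - 5 \right)} \left(\left(-5 + c\right) + \left(s{\left(4 \right)} - 4\right) 2\right) \left(-17\right) = \left(-2 + \left(-2 - 5\right)^{2} + 6 \left(-2 - 5\right)\right) \left(\left(-5 + 2\right) + \left(\left(7 - \frac{1}{4}\right) - 4\right) 2\right) \left(-17\right) = \left(-2 + \left(-7\right)^{2} + 6 \left(-7\right)\right) \left(-3 + \left(\left(7 - \frac{1}{4}\right) - 4\right) 2\right) \left(-17\right) = \left(-2 + 49 - 42\right) \left(-3 + \left(\left(7 - \frac{1}{4}\right) - 4\right) 2\right) \left(-17\right) = 5 \left(-3 + \left(\frac{27}{4} - 4\right) 2\right) \left(-17\right) = 5 \left(-3 + \frac{11}{4} \cdot 2\right) \left(-17\right) = 5 \left(-3 + \frac{11}{2}\right) \left(-17\right) = 5 \cdot \frac{5}{2} \left(-17\right) = \frac{25}{2} \left(-17\right) = - \frac{425}{2}$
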